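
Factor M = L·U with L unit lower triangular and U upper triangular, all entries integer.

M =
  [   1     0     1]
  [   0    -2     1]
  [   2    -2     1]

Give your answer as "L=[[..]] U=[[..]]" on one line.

  R1 -= 0·R0 → [0,-2,1]
  R2 -= 2·R0 → [0,-2,-1]
  R2 -= 1·R1 → [0,0,-2]

L=[[1,0,0],[0,1,0],[2,1,1]] U=[[1,0,1],[0,-2,1],[0,0,-2]]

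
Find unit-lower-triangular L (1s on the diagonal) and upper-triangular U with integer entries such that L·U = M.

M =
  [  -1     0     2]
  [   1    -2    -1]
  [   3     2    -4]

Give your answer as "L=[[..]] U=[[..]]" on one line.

  R1 -= -1·R0 → [0,-2,1]
  R2 -= -3·R0 → [0,2,2]
  R2 -= -1·R1 → [0,0,3]

L=[[1,0,0],[-1,1,0],[-3,-1,1]] U=[[-1,0,2],[0,-2,1],[0,0,3]]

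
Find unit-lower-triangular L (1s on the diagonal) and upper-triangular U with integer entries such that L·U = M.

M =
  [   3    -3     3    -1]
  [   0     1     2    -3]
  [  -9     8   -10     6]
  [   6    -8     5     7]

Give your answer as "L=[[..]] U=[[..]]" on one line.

L=[[1,0,0,0],[0,1,0,0],[-3,-1,1,0],[2,-2,3,1]] U=[[3,-3,3,-1],[0,1,2,-3],[0,0,1,0],[0,0,0,3]]

  row1 -= 0·row0 → [0,1,2,-3]
  row2 -= -3·row0 → [0,-1,-1,3]
  row3 -= 2·row0 → [0,-2,-1,9]
  row2 -= -1·row1 → [0,0,1,0]
  row3 -= -2·row1 → [0,0,3,3]
  row3 -= 3·row2 → [0,0,0,3]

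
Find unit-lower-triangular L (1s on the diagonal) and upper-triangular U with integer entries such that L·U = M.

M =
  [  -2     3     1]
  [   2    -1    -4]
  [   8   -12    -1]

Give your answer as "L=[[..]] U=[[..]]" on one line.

  R1 -= -1·R0 → [0,2,-3]
  R2 -= -4·R0 → [0,0,3]
  R2 -= 0·R1 → [0,0,3]

L=[[1,0,0],[-1,1,0],[-4,0,1]] U=[[-2,3,1],[0,2,-3],[0,0,3]]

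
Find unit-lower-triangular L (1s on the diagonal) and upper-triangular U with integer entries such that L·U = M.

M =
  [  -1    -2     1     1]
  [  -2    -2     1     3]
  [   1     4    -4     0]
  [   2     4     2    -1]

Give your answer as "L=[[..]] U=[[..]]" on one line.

L=[[1,0,0,0],[2,1,0,0],[-1,1,1,0],[-2,0,-2,1]] U=[[-1,-2,1,1],[0,2,-1,1],[0,0,-2,0],[0,0,0,1]]

  r1 -= 2·r0 → [0,2,-1,1]
  r2 -= -1·r0 → [0,2,-3,1]
  r3 -= -2·r0 → [0,0,4,1]
  r2 -= 1·r1 → [0,0,-2,0]
  r3 -= 0·r1 → [0,0,4,1]
  r3 -= -2·r2 → [0,0,0,1]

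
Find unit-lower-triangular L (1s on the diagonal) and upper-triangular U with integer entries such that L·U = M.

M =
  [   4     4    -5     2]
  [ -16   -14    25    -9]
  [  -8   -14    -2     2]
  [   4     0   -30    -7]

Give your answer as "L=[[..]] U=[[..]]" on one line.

L=[[1,0,0,0],[-4,1,0,0],[-2,-3,1,0],[1,-2,-5,1]] U=[[4,4,-5,2],[0,2,5,-1],[0,0,3,3],[0,0,0,4]]

  row1 -= -4·row0 → [0,2,5,-1]
  row2 -= -2·row0 → [0,-6,-12,6]
  row3 -= 1·row0 → [0,-4,-25,-9]
  row2 -= -3·row1 → [0,0,3,3]
  row3 -= -2·row1 → [0,0,-15,-11]
  row3 -= -5·row2 → [0,0,0,4]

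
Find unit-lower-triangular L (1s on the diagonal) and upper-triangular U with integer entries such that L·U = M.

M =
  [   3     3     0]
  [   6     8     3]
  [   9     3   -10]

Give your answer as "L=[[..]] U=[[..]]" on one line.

L=[[1,0,0],[2,1,0],[3,-3,1]] U=[[3,3,0],[0,2,3],[0,0,-1]]

  row1 -= 2·row0 → [0,2,3]
  row2 -= 3·row0 → [0,-6,-10]
  row2 -= -3·row1 → [0,0,-1]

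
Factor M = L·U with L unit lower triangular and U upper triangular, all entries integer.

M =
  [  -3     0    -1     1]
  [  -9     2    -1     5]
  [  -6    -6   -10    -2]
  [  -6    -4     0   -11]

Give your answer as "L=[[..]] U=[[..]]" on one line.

  r1 -= 3·r0 → [0,2,2,2]
  r2 -= 2·r0 → [0,-6,-8,-4]
  r3 -= 2·r0 → [0,-4,2,-13]
  r2 -= -3·r1 → [0,0,-2,2]
  r3 -= -2·r1 → [0,0,6,-9]
  r3 -= -3·r2 → [0,0,0,-3]

L=[[1,0,0,0],[3,1,0,0],[2,-3,1,0],[2,-2,-3,1]] U=[[-3,0,-1,1],[0,2,2,2],[0,0,-2,2],[0,0,0,-3]]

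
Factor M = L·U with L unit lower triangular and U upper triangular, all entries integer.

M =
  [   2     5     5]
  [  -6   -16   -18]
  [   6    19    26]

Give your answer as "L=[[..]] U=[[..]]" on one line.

L=[[1,0,0],[-3,1,0],[3,-4,1]] U=[[2,5,5],[0,-1,-3],[0,0,-1]]

  row1 -= -3·row0 → [0,-1,-3]
  row2 -= 3·row0 → [0,4,11]
  row2 -= -4·row1 → [0,0,-1]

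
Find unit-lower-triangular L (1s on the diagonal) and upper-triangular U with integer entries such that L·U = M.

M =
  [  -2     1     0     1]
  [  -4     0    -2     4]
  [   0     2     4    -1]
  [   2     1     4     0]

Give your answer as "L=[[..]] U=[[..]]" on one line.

  r1 -= 2·r0 → [0,-2,-2,2]
  r2 -= 0·r0 → [0,2,4,-1]
  r3 -= -1·r0 → [0,2,4,1]
  r2 -= -1·r1 → [0,0,2,1]
  r3 -= -1·r1 → [0,0,2,3]
  r3 -= 1·r2 → [0,0,0,2]

L=[[1,0,0,0],[2,1,0,0],[0,-1,1,0],[-1,-1,1,1]] U=[[-2,1,0,1],[0,-2,-2,2],[0,0,2,1],[0,0,0,2]]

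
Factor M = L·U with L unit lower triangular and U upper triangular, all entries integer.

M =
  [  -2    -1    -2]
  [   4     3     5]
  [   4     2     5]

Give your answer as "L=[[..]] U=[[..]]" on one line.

L=[[1,0,0],[-2,1,0],[-2,0,1]] U=[[-2,-1,-2],[0,1,1],[0,0,1]]

  R1 -= -2·R0 → [0,1,1]
  R2 -= -2·R0 → [0,0,1]
  R2 -= 0·R1 → [0,0,1]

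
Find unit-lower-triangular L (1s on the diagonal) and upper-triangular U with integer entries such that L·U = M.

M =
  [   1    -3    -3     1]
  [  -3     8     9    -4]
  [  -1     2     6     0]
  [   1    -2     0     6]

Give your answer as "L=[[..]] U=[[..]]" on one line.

  R1 -= -3·R0 → [0,-1,0,-1]
  R2 -= -1·R0 → [0,-1,3,1]
  R3 -= 1·R0 → [0,1,3,5]
  R2 -= 1·R1 → [0,0,3,2]
  R3 -= -1·R1 → [0,0,3,4]
  R3 -= 1·R2 → [0,0,0,2]

L=[[1,0,0,0],[-3,1,0,0],[-1,1,1,0],[1,-1,1,1]] U=[[1,-3,-3,1],[0,-1,0,-1],[0,0,3,2],[0,0,0,2]]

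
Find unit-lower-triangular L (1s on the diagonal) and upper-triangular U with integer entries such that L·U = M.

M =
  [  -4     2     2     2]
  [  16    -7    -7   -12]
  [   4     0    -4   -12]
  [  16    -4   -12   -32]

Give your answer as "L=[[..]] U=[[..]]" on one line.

L=[[1,0,0,0],[-4,1,0,0],[-1,2,1,0],[-4,4,2,1]] U=[[-4,2,2,2],[0,1,1,-4],[0,0,-4,-2],[0,0,0,-4]]

  R1 -= -4·R0 → [0,1,1,-4]
  R2 -= -1·R0 → [0,2,-2,-10]
  R3 -= -4·R0 → [0,4,-4,-24]
  R2 -= 2·R1 → [0,0,-4,-2]
  R3 -= 4·R1 → [0,0,-8,-8]
  R3 -= 2·R2 → [0,0,0,-4]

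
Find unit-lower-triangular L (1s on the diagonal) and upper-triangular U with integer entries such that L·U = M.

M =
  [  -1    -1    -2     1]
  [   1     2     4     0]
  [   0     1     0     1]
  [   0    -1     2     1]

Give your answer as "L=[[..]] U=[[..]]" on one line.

  r1 -= -1·r0 → [0,1,2,1]
  r2 -= 0·r0 → [0,1,0,1]
  r3 -= 0·r0 → [0,-1,2,1]
  r2 -= 1·r1 → [0,0,-2,0]
  r3 -= -1·r1 → [0,0,4,2]
  r3 -= -2·r2 → [0,0,0,2]

L=[[1,0,0,0],[-1,1,0,0],[0,1,1,0],[0,-1,-2,1]] U=[[-1,-1,-2,1],[0,1,2,1],[0,0,-2,0],[0,0,0,2]]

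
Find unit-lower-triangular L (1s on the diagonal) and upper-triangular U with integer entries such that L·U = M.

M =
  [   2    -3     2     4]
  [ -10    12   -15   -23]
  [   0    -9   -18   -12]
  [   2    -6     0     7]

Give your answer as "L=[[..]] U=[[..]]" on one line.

L=[[1,0,0,0],[-5,1,0,0],[0,3,1,0],[1,1,-1,1]] U=[[2,-3,2,4],[0,-3,-5,-3],[0,0,-3,-3],[0,0,0,3]]

  R1 -= -5·R0 → [0,-3,-5,-3]
  R2 -= 0·R0 → [0,-9,-18,-12]
  R3 -= 1·R0 → [0,-3,-2,3]
  R2 -= 3·R1 → [0,0,-3,-3]
  R3 -= 1·R1 → [0,0,3,6]
  R3 -= -1·R2 → [0,0,0,3]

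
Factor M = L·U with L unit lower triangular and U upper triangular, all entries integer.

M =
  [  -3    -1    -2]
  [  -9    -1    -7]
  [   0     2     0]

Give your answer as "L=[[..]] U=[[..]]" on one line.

L=[[1,0,0],[3,1,0],[0,1,1]] U=[[-3,-1,-2],[0,2,-1],[0,0,1]]

  row1 -= 3·row0 → [0,2,-1]
  row2 -= 0·row0 → [0,2,0]
  row2 -= 1·row1 → [0,0,1]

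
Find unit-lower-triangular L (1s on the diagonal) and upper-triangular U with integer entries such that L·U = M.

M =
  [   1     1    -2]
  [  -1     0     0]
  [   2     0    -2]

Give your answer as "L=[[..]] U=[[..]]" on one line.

L=[[1,0,0],[-1,1,0],[2,-2,1]] U=[[1,1,-2],[0,1,-2],[0,0,-2]]

  r1 -= -1·r0 → [0,1,-2]
  r2 -= 2·r0 → [0,-2,2]
  r2 -= -2·r1 → [0,0,-2]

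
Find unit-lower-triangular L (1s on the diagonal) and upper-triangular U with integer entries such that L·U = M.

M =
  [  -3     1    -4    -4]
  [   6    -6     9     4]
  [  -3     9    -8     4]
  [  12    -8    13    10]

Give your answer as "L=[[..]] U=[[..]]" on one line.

L=[[1,0,0,0],[-2,1,0,0],[1,-2,1,0],[-4,1,2,1]] U=[[-3,1,-4,-4],[0,-4,1,-4],[0,0,-2,0],[0,0,0,-2]]

  r1 -= -2·r0 → [0,-4,1,-4]
  r2 -= 1·r0 → [0,8,-4,8]
  r3 -= -4·r0 → [0,-4,-3,-6]
  r2 -= -2·r1 → [0,0,-2,0]
  r3 -= 1·r1 → [0,0,-4,-2]
  r3 -= 2·r2 → [0,0,0,-2]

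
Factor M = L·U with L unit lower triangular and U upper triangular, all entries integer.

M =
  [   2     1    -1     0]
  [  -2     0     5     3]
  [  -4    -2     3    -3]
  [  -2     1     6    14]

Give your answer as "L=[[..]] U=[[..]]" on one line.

L=[[1,0,0,0],[-1,1,0,0],[-2,0,1,0],[-1,2,-3,1]] U=[[2,1,-1,0],[0,1,4,3],[0,0,1,-3],[0,0,0,-1]]

  row1 -= -1·row0 → [0,1,4,3]
  row2 -= -2·row0 → [0,0,1,-3]
  row3 -= -1·row0 → [0,2,5,14]
  row2 -= 0·row1 → [0,0,1,-3]
  row3 -= 2·row1 → [0,0,-3,8]
  row3 -= -3·row2 → [0,0,0,-1]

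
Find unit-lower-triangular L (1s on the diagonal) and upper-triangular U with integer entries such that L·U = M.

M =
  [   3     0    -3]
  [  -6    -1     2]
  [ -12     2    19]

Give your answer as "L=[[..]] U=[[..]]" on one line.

L=[[1,0,0],[-2,1,0],[-4,-2,1]] U=[[3,0,-3],[0,-1,-4],[0,0,-1]]

  r1 -= -2·r0 → [0,-1,-4]
  r2 -= -4·r0 → [0,2,7]
  r2 -= -2·r1 → [0,0,-1]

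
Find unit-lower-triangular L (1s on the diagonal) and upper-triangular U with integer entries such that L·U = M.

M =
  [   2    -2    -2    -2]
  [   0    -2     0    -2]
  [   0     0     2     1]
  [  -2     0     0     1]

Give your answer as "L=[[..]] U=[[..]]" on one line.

L=[[1,0,0,0],[0,1,0,0],[0,0,1,0],[-1,1,-1,1]] U=[[2,-2,-2,-2],[0,-2,0,-2],[0,0,2,1],[0,0,0,2]]

  row1 -= 0·row0 → [0,-2,0,-2]
  row2 -= 0·row0 → [0,0,2,1]
  row3 -= -1·row0 → [0,-2,-2,-1]
  row2 -= 0·row1 → [0,0,2,1]
  row3 -= 1·row1 → [0,0,-2,1]
  row3 -= -1·row2 → [0,0,0,2]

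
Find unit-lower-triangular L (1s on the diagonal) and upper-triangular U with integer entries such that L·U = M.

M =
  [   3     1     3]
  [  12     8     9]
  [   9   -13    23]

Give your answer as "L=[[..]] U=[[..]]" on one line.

L=[[1,0,0],[4,1,0],[3,-4,1]] U=[[3,1,3],[0,4,-3],[0,0,2]]

  row1 -= 4·row0 → [0,4,-3]
  row2 -= 3·row0 → [0,-16,14]
  row2 -= -4·row1 → [0,0,2]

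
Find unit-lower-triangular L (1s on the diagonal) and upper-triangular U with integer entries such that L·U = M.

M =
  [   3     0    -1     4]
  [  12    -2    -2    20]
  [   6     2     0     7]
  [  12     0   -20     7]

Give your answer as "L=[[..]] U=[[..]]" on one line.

  row1 -= 4·row0 → [0,-2,2,4]
  row2 -= 2·row0 → [0,2,2,-1]
  row3 -= 4·row0 → [0,0,-16,-9]
  row2 -= -1·row1 → [0,0,4,3]
  row3 -= 0·row1 → [0,0,-16,-9]
  row3 -= -4·row2 → [0,0,0,3]

L=[[1,0,0,0],[4,1,0,0],[2,-1,1,0],[4,0,-4,1]] U=[[3,0,-1,4],[0,-2,2,4],[0,0,4,3],[0,0,0,3]]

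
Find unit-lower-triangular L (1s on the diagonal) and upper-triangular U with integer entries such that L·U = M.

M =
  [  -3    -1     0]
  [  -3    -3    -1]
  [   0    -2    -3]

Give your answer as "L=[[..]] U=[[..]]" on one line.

  row1 -= 1·row0 → [0,-2,-1]
  row2 -= 0·row0 → [0,-2,-3]
  row2 -= 1·row1 → [0,0,-2]

L=[[1,0,0],[1,1,0],[0,1,1]] U=[[-3,-1,0],[0,-2,-1],[0,0,-2]]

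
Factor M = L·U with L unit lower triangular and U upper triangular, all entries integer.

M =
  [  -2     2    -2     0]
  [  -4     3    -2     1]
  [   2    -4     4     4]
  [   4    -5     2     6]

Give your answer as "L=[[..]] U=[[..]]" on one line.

L=[[1,0,0,0],[2,1,0,0],[-1,2,1,0],[-2,1,2,1]] U=[[-2,2,-2,0],[0,-1,2,1],[0,0,-2,2],[0,0,0,1]]

  r1 -= 2·r0 → [0,-1,2,1]
  r2 -= -1·r0 → [0,-2,2,4]
  r3 -= -2·r0 → [0,-1,-2,6]
  r2 -= 2·r1 → [0,0,-2,2]
  r3 -= 1·r1 → [0,0,-4,5]
  r3 -= 2·r2 → [0,0,0,1]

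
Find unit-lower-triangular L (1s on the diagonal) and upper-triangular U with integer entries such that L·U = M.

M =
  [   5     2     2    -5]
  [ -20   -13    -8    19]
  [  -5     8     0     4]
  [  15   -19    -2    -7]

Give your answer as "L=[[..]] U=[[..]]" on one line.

L=[[1,0,0,0],[-4,1,0,0],[-1,-2,1,0],[3,5,-4,1]] U=[[5,2,2,-5],[0,-5,0,-1],[0,0,2,-3],[0,0,0,1]]

  row1 -= -4·row0 → [0,-5,0,-1]
  row2 -= -1·row0 → [0,10,2,-1]
  row3 -= 3·row0 → [0,-25,-8,8]
  row2 -= -2·row1 → [0,0,2,-3]
  row3 -= 5·row1 → [0,0,-8,13]
  row3 -= -4·row2 → [0,0,0,1]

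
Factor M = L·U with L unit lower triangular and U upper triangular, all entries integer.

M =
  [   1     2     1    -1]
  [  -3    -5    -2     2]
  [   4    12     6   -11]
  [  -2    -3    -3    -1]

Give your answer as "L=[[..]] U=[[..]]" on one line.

  row1 -= -3·row0 → [0,1,1,-1]
  row2 -= 4·row0 → [0,4,2,-7]
  row3 -= -2·row0 → [0,1,-1,-3]
  row2 -= 4·row1 → [0,0,-2,-3]
  row3 -= 1·row1 → [0,0,-2,-2]
  row3 -= 1·row2 → [0,0,0,1]

L=[[1,0,0,0],[-3,1,0,0],[4,4,1,0],[-2,1,1,1]] U=[[1,2,1,-1],[0,1,1,-1],[0,0,-2,-3],[0,0,0,1]]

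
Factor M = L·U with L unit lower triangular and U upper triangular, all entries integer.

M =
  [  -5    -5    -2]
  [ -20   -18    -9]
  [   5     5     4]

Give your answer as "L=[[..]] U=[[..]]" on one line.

L=[[1,0,0],[4,1,0],[-1,0,1]] U=[[-5,-5,-2],[0,2,-1],[0,0,2]]

  R1 -= 4·R0 → [0,2,-1]
  R2 -= -1·R0 → [0,0,2]
  R2 -= 0·R1 → [0,0,2]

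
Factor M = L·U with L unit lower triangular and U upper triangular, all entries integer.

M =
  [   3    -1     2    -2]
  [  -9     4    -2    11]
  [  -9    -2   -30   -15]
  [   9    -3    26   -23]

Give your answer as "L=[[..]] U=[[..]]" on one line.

L=[[1,0,0,0],[-3,1,0,0],[-3,-5,1,0],[3,0,-5,1]] U=[[3,-1,2,-2],[0,1,4,5],[0,0,-4,4],[0,0,0,3]]

  row1 -= -3·row0 → [0,1,4,5]
  row2 -= -3·row0 → [0,-5,-24,-21]
  row3 -= 3·row0 → [0,0,20,-17]
  row2 -= -5·row1 → [0,0,-4,4]
  row3 -= 0·row1 → [0,0,20,-17]
  row3 -= -5·row2 → [0,0,0,3]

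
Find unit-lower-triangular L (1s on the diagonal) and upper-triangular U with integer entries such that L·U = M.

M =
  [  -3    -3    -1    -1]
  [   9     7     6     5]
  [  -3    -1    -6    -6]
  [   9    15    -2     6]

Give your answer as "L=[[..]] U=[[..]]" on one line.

  R1 -= -3·R0 → [0,-2,3,2]
  R2 -= 1·R0 → [0,2,-5,-5]
  R3 -= -3·R0 → [0,6,-5,3]
  R2 -= -1·R1 → [0,0,-2,-3]
  R3 -= -3·R1 → [0,0,4,9]
  R3 -= -2·R2 → [0,0,0,3]

L=[[1,0,0,0],[-3,1,0,0],[1,-1,1,0],[-3,-3,-2,1]] U=[[-3,-3,-1,-1],[0,-2,3,2],[0,0,-2,-3],[0,0,0,3]]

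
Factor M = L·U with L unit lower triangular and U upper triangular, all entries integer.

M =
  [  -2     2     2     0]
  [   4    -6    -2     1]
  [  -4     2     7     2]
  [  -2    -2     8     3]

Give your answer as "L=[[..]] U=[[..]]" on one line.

L=[[1,0,0,0],[-2,1,0,0],[2,1,1,0],[1,2,2,1]] U=[[-2,2,2,0],[0,-2,2,1],[0,0,1,1],[0,0,0,-1]]

  row1 -= -2·row0 → [0,-2,2,1]
  row2 -= 2·row0 → [0,-2,3,2]
  row3 -= 1·row0 → [0,-4,6,3]
  row2 -= 1·row1 → [0,0,1,1]
  row3 -= 2·row1 → [0,0,2,1]
  row3 -= 2·row2 → [0,0,0,-1]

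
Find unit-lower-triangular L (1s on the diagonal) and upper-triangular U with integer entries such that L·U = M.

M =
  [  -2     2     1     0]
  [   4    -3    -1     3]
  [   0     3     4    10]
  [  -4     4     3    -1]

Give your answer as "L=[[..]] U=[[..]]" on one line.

  r1 -= -2·r0 → [0,1,1,3]
  r2 -= 0·r0 → [0,3,4,10]
  r3 -= 2·r0 → [0,0,1,-1]
  r2 -= 3·r1 → [0,0,1,1]
  r3 -= 0·r1 → [0,0,1,-1]
  r3 -= 1·r2 → [0,0,0,-2]

L=[[1,0,0,0],[-2,1,0,0],[0,3,1,0],[2,0,1,1]] U=[[-2,2,1,0],[0,1,1,3],[0,0,1,1],[0,0,0,-2]]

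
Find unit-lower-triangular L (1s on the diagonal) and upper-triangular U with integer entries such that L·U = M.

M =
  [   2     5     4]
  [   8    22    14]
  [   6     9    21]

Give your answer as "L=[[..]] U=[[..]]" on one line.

  R1 -= 4·R0 → [0,2,-2]
  R2 -= 3·R0 → [0,-6,9]
  R2 -= -3·R1 → [0,0,3]

L=[[1,0,0],[4,1,0],[3,-3,1]] U=[[2,5,4],[0,2,-2],[0,0,3]]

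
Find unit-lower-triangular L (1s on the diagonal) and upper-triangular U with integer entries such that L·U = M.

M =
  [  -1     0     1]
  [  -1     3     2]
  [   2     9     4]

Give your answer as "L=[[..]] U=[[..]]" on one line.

  R1 -= 1·R0 → [0,3,1]
  R2 -= -2·R0 → [0,9,6]
  R2 -= 3·R1 → [0,0,3]

L=[[1,0,0],[1,1,0],[-2,3,1]] U=[[-1,0,1],[0,3,1],[0,0,3]]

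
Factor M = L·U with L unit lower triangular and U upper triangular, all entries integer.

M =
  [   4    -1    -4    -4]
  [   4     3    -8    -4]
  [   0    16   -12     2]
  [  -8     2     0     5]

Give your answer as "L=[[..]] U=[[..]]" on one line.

  row1 -= 1·row0 → [0,4,-4,0]
  row2 -= 0·row0 → [0,16,-12,2]
  row3 -= -2·row0 → [0,0,-8,-3]
  row2 -= 4·row1 → [0,0,4,2]
  row3 -= 0·row1 → [0,0,-8,-3]
  row3 -= -2·row2 → [0,0,0,1]

L=[[1,0,0,0],[1,1,0,0],[0,4,1,0],[-2,0,-2,1]] U=[[4,-1,-4,-4],[0,4,-4,0],[0,0,4,2],[0,0,0,1]]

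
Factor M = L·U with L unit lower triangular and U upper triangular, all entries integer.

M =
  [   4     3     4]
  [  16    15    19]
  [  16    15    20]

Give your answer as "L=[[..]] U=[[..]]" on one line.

  r1 -= 4·r0 → [0,3,3]
  r2 -= 4·r0 → [0,3,4]
  r2 -= 1·r1 → [0,0,1]

L=[[1,0,0],[4,1,0],[4,1,1]] U=[[4,3,4],[0,3,3],[0,0,1]]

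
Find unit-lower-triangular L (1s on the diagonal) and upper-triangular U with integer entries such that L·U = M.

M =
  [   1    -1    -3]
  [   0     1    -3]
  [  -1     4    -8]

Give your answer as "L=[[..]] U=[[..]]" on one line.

L=[[1,0,0],[0,1,0],[-1,3,1]] U=[[1,-1,-3],[0,1,-3],[0,0,-2]]

  row1 -= 0·row0 → [0,1,-3]
  row2 -= -1·row0 → [0,3,-11]
  row2 -= 3·row1 → [0,0,-2]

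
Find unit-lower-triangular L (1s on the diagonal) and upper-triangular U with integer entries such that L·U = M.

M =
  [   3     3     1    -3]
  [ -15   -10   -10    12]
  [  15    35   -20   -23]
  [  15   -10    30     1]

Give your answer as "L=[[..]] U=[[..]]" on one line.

  row1 -= -5·row0 → [0,5,-5,-3]
  row2 -= 5·row0 → [0,20,-25,-8]
  row3 -= 5·row0 → [0,-25,25,16]
  row2 -= 4·row1 → [0,0,-5,4]
  row3 -= -5·row1 → [0,0,0,1]
  row3 -= 0·row2 → [0,0,0,1]

L=[[1,0,0,0],[-5,1,0,0],[5,4,1,0],[5,-5,0,1]] U=[[3,3,1,-3],[0,5,-5,-3],[0,0,-5,4],[0,0,0,1]]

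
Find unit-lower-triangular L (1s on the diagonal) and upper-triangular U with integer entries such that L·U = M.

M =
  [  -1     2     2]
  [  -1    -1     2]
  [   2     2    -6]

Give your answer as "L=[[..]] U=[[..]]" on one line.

  row1 -= 1·row0 → [0,-3,0]
  row2 -= -2·row0 → [0,6,-2]
  row2 -= -2·row1 → [0,0,-2]

L=[[1,0,0],[1,1,0],[-2,-2,1]] U=[[-1,2,2],[0,-3,0],[0,0,-2]]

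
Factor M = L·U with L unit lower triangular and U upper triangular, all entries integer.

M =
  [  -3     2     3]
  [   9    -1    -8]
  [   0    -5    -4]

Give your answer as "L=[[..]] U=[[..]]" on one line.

  row1 -= -3·row0 → [0,5,1]
  row2 -= 0·row0 → [0,-5,-4]
  row2 -= -1·row1 → [0,0,-3]

L=[[1,0,0],[-3,1,0],[0,-1,1]] U=[[-3,2,3],[0,5,1],[0,0,-3]]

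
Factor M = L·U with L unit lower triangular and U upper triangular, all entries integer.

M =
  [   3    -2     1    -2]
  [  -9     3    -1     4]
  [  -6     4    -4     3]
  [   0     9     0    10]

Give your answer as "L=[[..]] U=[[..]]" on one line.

L=[[1,0,0,0],[-3,1,0,0],[-2,0,1,0],[0,-3,-3,1]] U=[[3,-2,1,-2],[0,-3,2,-2],[0,0,-2,-1],[0,0,0,1]]

  r1 -= -3·r0 → [0,-3,2,-2]
  r2 -= -2·r0 → [0,0,-2,-1]
  r3 -= 0·r0 → [0,9,0,10]
  r2 -= 0·r1 → [0,0,-2,-1]
  r3 -= -3·r1 → [0,0,6,4]
  r3 -= -3·r2 → [0,0,0,1]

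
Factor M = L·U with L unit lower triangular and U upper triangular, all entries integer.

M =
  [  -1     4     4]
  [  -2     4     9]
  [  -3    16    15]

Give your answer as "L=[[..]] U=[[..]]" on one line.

L=[[1,0,0],[2,1,0],[3,-1,1]] U=[[-1,4,4],[0,-4,1],[0,0,4]]

  R1 -= 2·R0 → [0,-4,1]
  R2 -= 3·R0 → [0,4,3]
  R2 -= -1·R1 → [0,0,4]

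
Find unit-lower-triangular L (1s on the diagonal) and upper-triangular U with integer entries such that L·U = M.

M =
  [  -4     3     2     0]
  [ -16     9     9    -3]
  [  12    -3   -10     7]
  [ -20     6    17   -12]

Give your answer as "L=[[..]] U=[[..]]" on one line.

L=[[1,0,0,0],[4,1,0,0],[-3,-2,1,0],[5,3,-2,1]] U=[[-4,3,2,0],[0,-3,1,-3],[0,0,-2,1],[0,0,0,-1]]

  r1 -= 4·r0 → [0,-3,1,-3]
  r2 -= -3·r0 → [0,6,-4,7]
  r3 -= 5·r0 → [0,-9,7,-12]
  r2 -= -2·r1 → [0,0,-2,1]
  r3 -= 3·r1 → [0,0,4,-3]
  r3 -= -2·r2 → [0,0,0,-1]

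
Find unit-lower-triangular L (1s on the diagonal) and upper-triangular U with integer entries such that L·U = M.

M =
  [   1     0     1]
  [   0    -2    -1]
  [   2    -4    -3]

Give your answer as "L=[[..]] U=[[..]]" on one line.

  R1 -= 0·R0 → [0,-2,-1]
  R2 -= 2·R0 → [0,-4,-5]
  R2 -= 2·R1 → [0,0,-3]

L=[[1,0,0],[0,1,0],[2,2,1]] U=[[1,0,1],[0,-2,-1],[0,0,-3]]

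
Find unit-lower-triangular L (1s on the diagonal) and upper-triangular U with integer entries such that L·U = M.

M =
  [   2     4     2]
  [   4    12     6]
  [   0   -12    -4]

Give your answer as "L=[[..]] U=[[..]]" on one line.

  r1 -= 2·r0 → [0,4,2]
  r2 -= 0·r0 → [0,-12,-4]
  r2 -= -3·r1 → [0,0,2]

L=[[1,0,0],[2,1,0],[0,-3,1]] U=[[2,4,2],[0,4,2],[0,0,2]]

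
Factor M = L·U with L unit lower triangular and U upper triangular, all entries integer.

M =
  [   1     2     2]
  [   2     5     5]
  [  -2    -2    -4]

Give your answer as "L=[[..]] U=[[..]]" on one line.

L=[[1,0,0],[2,1,0],[-2,2,1]] U=[[1,2,2],[0,1,1],[0,0,-2]]

  row1 -= 2·row0 → [0,1,1]
  row2 -= -2·row0 → [0,2,0]
  row2 -= 2·row1 → [0,0,-2]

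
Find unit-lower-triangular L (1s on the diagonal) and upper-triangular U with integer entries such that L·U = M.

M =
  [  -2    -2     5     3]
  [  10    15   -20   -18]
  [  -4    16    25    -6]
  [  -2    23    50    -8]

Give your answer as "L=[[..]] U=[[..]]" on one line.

  row1 -= -5·row0 → [0,5,5,-3]
  row2 -= 2·row0 → [0,20,15,-12]
  row3 -= 1·row0 → [0,25,45,-11]
  row2 -= 4·row1 → [0,0,-5,0]
  row3 -= 5·row1 → [0,0,20,4]
  row3 -= -4·row2 → [0,0,0,4]

L=[[1,0,0,0],[-5,1,0,0],[2,4,1,0],[1,5,-4,1]] U=[[-2,-2,5,3],[0,5,5,-3],[0,0,-5,0],[0,0,0,4]]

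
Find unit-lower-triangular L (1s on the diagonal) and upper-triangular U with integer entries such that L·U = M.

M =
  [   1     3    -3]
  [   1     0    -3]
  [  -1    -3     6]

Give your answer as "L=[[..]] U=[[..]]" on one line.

L=[[1,0,0],[1,1,0],[-1,0,1]] U=[[1,3,-3],[0,-3,0],[0,0,3]]

  row1 -= 1·row0 → [0,-3,0]
  row2 -= -1·row0 → [0,0,3]
  row2 -= 0·row1 → [0,0,3]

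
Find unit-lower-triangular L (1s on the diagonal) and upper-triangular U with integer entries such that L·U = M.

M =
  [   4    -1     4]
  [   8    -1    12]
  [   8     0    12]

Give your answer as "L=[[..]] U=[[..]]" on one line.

  r1 -= 2·r0 → [0,1,4]
  r2 -= 2·r0 → [0,2,4]
  r2 -= 2·r1 → [0,0,-4]

L=[[1,0,0],[2,1,0],[2,2,1]] U=[[4,-1,4],[0,1,4],[0,0,-4]]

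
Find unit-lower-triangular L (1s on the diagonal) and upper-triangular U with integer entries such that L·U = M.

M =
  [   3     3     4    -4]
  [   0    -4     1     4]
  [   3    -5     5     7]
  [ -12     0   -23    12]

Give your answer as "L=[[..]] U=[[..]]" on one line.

L=[[1,0,0,0],[0,1,0,0],[1,2,1,0],[-4,-3,4,1]] U=[[3,3,4,-4],[0,-4,1,4],[0,0,-1,3],[0,0,0,-4]]

  row1 -= 0·row0 → [0,-4,1,4]
  row2 -= 1·row0 → [0,-8,1,11]
  row3 -= -4·row0 → [0,12,-7,-4]
  row2 -= 2·row1 → [0,0,-1,3]
  row3 -= -3·row1 → [0,0,-4,8]
  row3 -= 4·row2 → [0,0,0,-4]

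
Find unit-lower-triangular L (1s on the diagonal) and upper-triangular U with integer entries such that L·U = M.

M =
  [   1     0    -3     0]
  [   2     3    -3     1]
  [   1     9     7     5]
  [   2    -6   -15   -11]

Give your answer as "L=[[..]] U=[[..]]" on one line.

L=[[1,0,0,0],[2,1,0,0],[1,3,1,0],[2,-2,-3,1]] U=[[1,0,-3,0],[0,3,3,1],[0,0,1,2],[0,0,0,-3]]

  r1 -= 2·r0 → [0,3,3,1]
  r2 -= 1·r0 → [0,9,10,5]
  r3 -= 2·r0 → [0,-6,-9,-11]
  r2 -= 3·r1 → [0,0,1,2]
  r3 -= -2·r1 → [0,0,-3,-9]
  r3 -= -3·r2 → [0,0,0,-3]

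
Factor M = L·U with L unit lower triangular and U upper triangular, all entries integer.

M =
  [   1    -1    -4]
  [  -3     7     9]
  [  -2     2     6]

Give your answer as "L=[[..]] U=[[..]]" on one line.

L=[[1,0,0],[-3,1,0],[-2,0,1]] U=[[1,-1,-4],[0,4,-3],[0,0,-2]]

  row1 -= -3·row0 → [0,4,-3]
  row2 -= -2·row0 → [0,0,-2]
  row2 -= 0·row1 → [0,0,-2]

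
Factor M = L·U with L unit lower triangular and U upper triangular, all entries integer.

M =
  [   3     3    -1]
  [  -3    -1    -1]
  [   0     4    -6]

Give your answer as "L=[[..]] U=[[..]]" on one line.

L=[[1,0,0],[-1,1,0],[0,2,1]] U=[[3,3,-1],[0,2,-2],[0,0,-2]]

  row1 -= -1·row0 → [0,2,-2]
  row2 -= 0·row0 → [0,4,-6]
  row2 -= 2·row1 → [0,0,-2]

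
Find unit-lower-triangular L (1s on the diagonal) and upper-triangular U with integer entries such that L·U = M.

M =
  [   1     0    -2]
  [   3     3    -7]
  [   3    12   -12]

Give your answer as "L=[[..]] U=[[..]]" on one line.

L=[[1,0,0],[3,1,0],[3,4,1]] U=[[1,0,-2],[0,3,-1],[0,0,-2]]

  r1 -= 3·r0 → [0,3,-1]
  r2 -= 3·r0 → [0,12,-6]
  r2 -= 4·r1 → [0,0,-2]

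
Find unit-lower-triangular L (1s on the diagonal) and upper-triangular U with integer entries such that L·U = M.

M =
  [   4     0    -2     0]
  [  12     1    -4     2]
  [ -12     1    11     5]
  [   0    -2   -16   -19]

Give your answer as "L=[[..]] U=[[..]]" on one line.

  R1 -= 3·R0 → [0,1,2,2]
  R2 -= -3·R0 → [0,1,5,5]
  R3 -= 0·R0 → [0,-2,-16,-19]
  R2 -= 1·R1 → [0,0,3,3]
  R3 -= -2·R1 → [0,0,-12,-15]
  R3 -= -4·R2 → [0,0,0,-3]

L=[[1,0,0,0],[3,1,0,0],[-3,1,1,0],[0,-2,-4,1]] U=[[4,0,-2,0],[0,1,2,2],[0,0,3,3],[0,0,0,-3]]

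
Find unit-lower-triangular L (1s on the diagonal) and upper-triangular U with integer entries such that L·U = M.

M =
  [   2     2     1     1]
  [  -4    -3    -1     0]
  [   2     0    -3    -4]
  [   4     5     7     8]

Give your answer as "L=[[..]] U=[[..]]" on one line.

L=[[1,0,0,0],[-2,1,0,0],[1,-2,1,0],[2,1,-2,1]] U=[[2,2,1,1],[0,1,1,2],[0,0,-2,-1],[0,0,0,2]]

  row1 -= -2·row0 → [0,1,1,2]
  row2 -= 1·row0 → [0,-2,-4,-5]
  row3 -= 2·row0 → [0,1,5,6]
  row2 -= -2·row1 → [0,0,-2,-1]
  row3 -= 1·row1 → [0,0,4,4]
  row3 -= -2·row2 → [0,0,0,2]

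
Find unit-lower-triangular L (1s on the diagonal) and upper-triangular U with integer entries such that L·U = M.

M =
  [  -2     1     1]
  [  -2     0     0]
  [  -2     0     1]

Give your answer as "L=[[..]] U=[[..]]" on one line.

L=[[1,0,0],[1,1,0],[1,1,1]] U=[[-2,1,1],[0,-1,-1],[0,0,1]]

  row1 -= 1·row0 → [0,-1,-1]
  row2 -= 1·row0 → [0,-1,0]
  row2 -= 1·row1 → [0,0,1]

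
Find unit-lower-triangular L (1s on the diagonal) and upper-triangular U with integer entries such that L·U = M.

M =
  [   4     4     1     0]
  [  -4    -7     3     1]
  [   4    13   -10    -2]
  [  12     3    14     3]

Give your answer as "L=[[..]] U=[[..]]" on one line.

  R1 -= -1·R0 → [0,-3,4,1]
  R2 -= 1·R0 → [0,9,-11,-2]
  R3 -= 3·R0 → [0,-9,11,3]
  R2 -= -3·R1 → [0,0,1,1]
  R3 -= 3·R1 → [0,0,-1,0]
  R3 -= -1·R2 → [0,0,0,1]

L=[[1,0,0,0],[-1,1,0,0],[1,-3,1,0],[3,3,-1,1]] U=[[4,4,1,0],[0,-3,4,1],[0,0,1,1],[0,0,0,1]]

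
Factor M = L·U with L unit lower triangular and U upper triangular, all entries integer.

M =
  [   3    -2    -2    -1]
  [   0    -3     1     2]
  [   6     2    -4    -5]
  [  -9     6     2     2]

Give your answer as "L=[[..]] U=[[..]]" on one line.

L=[[1,0,0,0],[0,1,0,0],[2,-2,1,0],[-3,0,-2,1]] U=[[3,-2,-2,-1],[0,-3,1,2],[0,0,2,1],[0,0,0,1]]

  row1 -= 0·row0 → [0,-3,1,2]
  row2 -= 2·row0 → [0,6,0,-3]
  row3 -= -3·row0 → [0,0,-4,-1]
  row2 -= -2·row1 → [0,0,2,1]
  row3 -= 0·row1 → [0,0,-4,-1]
  row3 -= -2·row2 → [0,0,0,1]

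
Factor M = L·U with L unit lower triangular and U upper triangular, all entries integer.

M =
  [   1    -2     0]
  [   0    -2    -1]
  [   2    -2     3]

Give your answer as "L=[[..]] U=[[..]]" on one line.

L=[[1,0,0],[0,1,0],[2,-1,1]] U=[[1,-2,0],[0,-2,-1],[0,0,2]]

  R1 -= 0·R0 → [0,-2,-1]
  R2 -= 2·R0 → [0,2,3]
  R2 -= -1·R1 → [0,0,2]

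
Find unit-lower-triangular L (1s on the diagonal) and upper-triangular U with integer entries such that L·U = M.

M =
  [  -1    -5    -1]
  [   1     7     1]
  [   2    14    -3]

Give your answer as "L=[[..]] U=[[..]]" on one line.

  r1 -= -1·r0 → [0,2,0]
  r2 -= -2·r0 → [0,4,-5]
  r2 -= 2·r1 → [0,0,-5]

L=[[1,0,0],[-1,1,0],[-2,2,1]] U=[[-1,-5,-1],[0,2,0],[0,0,-5]]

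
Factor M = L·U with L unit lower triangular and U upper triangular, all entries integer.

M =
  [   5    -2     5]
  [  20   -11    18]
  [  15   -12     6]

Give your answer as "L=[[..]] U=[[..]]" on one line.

L=[[1,0,0],[4,1,0],[3,2,1]] U=[[5,-2,5],[0,-3,-2],[0,0,-5]]

  r1 -= 4·r0 → [0,-3,-2]
  r2 -= 3·r0 → [0,-6,-9]
  r2 -= 2·r1 → [0,0,-5]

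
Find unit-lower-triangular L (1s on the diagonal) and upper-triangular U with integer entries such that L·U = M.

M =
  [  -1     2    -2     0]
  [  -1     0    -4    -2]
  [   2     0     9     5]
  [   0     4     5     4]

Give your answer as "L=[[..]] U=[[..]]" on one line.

L=[[1,0,0,0],[1,1,0,0],[-2,-2,1,0],[0,-2,1,1]] U=[[-1,2,-2,0],[0,-2,-2,-2],[0,0,1,1],[0,0,0,-1]]

  r1 -= 1·r0 → [0,-2,-2,-2]
  r2 -= -2·r0 → [0,4,5,5]
  r3 -= 0·r0 → [0,4,5,4]
  r2 -= -2·r1 → [0,0,1,1]
  r3 -= -2·r1 → [0,0,1,0]
  r3 -= 1·r2 → [0,0,0,-1]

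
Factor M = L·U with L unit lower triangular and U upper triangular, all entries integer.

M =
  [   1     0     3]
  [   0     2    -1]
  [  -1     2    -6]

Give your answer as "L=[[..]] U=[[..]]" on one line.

L=[[1,0,0],[0,1,0],[-1,1,1]] U=[[1,0,3],[0,2,-1],[0,0,-2]]

  row1 -= 0·row0 → [0,2,-1]
  row2 -= -1·row0 → [0,2,-3]
  row2 -= 1·row1 → [0,0,-2]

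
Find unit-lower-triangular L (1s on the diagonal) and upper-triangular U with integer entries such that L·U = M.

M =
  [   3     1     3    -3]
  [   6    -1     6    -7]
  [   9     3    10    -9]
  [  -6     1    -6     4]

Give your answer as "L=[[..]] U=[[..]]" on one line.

L=[[1,0,0,0],[2,1,0,0],[3,0,1,0],[-2,-1,0,1]] U=[[3,1,3,-3],[0,-3,0,-1],[0,0,1,0],[0,0,0,-3]]

  R1 -= 2·R0 → [0,-3,0,-1]
  R2 -= 3·R0 → [0,0,1,0]
  R3 -= -2·R0 → [0,3,0,-2]
  R2 -= 0·R1 → [0,0,1,0]
  R3 -= -1·R1 → [0,0,0,-3]
  R3 -= 0·R2 → [0,0,0,-3]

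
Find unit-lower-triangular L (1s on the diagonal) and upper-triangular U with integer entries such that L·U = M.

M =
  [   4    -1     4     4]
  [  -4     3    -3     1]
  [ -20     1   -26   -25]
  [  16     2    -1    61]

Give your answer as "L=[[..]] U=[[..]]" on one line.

  R1 -= -1·R0 → [0,2,1,5]
  R2 -= -5·R0 → [0,-4,-6,-5]
  R3 -= 4·R0 → [0,6,-17,45]
  R2 -= -2·R1 → [0,0,-4,5]
  R3 -= 3·R1 → [0,0,-20,30]
  R3 -= 5·R2 → [0,0,0,5]

L=[[1,0,0,0],[-1,1,0,0],[-5,-2,1,0],[4,3,5,1]] U=[[4,-1,4,4],[0,2,1,5],[0,0,-4,5],[0,0,0,5]]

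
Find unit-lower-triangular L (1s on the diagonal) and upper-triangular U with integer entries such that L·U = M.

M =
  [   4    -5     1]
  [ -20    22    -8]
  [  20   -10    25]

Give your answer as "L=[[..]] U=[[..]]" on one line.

  R1 -= -5·R0 → [0,-3,-3]
  R2 -= 5·R0 → [0,15,20]
  R2 -= -5·R1 → [0,0,5]

L=[[1,0,0],[-5,1,0],[5,-5,1]] U=[[4,-5,1],[0,-3,-3],[0,0,5]]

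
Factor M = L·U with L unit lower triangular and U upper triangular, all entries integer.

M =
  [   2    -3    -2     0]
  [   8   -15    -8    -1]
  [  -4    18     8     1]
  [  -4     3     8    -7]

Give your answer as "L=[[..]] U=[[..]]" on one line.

  row1 -= 4·row0 → [0,-3,0,-1]
  row2 -= -2·row0 → [0,12,4,1]
  row3 -= -2·row0 → [0,-3,4,-7]
  row2 -= -4·row1 → [0,0,4,-3]
  row3 -= 1·row1 → [0,0,4,-6]
  row3 -= 1·row2 → [0,0,0,-3]

L=[[1,0,0,0],[4,1,0,0],[-2,-4,1,0],[-2,1,1,1]] U=[[2,-3,-2,0],[0,-3,0,-1],[0,0,4,-3],[0,0,0,-3]]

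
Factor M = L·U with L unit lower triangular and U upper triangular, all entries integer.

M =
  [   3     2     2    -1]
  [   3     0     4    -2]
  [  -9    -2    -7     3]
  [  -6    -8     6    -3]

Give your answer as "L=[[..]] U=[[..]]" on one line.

  row1 -= 1·row0 → [0,-2,2,-1]
  row2 -= -3·row0 → [0,4,-1,0]
  row3 -= -2·row0 → [0,-4,10,-5]
  row2 -= -2·row1 → [0,0,3,-2]
  row3 -= 2·row1 → [0,0,6,-3]
  row3 -= 2·row2 → [0,0,0,1]

L=[[1,0,0,0],[1,1,0,0],[-3,-2,1,0],[-2,2,2,1]] U=[[3,2,2,-1],[0,-2,2,-1],[0,0,3,-2],[0,0,0,1]]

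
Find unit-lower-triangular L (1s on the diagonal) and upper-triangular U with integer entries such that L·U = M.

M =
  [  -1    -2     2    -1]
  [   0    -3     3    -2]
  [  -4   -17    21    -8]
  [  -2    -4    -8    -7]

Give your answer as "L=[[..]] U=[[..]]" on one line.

  R1 -= 0·R0 → [0,-3,3,-2]
  R2 -= 4·R0 → [0,-9,13,-4]
  R3 -= 2·R0 → [0,0,-12,-5]
  R2 -= 3·R1 → [0,0,4,2]
  R3 -= 0·R1 → [0,0,-12,-5]
  R3 -= -3·R2 → [0,0,0,1]

L=[[1,0,0,0],[0,1,0,0],[4,3,1,0],[2,0,-3,1]] U=[[-1,-2,2,-1],[0,-3,3,-2],[0,0,4,2],[0,0,0,1]]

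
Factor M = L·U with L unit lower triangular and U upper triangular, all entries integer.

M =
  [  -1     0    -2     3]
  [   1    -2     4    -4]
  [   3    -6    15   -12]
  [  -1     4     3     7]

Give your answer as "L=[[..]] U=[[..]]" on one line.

L=[[1,0,0,0],[-1,1,0,0],[-3,3,1,0],[1,-2,3,1]] U=[[-1,0,-2,3],[0,-2,2,-1],[0,0,3,0],[0,0,0,2]]

  r1 -= -1·r0 → [0,-2,2,-1]
  r2 -= -3·r0 → [0,-6,9,-3]
  r3 -= 1·r0 → [0,4,5,4]
  r2 -= 3·r1 → [0,0,3,0]
  r3 -= -2·r1 → [0,0,9,2]
  r3 -= 3·r2 → [0,0,0,2]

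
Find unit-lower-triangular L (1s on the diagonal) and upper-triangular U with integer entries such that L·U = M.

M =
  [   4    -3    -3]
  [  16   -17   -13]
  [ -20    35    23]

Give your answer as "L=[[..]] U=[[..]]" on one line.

  r1 -= 4·r0 → [0,-5,-1]
  r2 -= -5·r0 → [0,20,8]
  r2 -= -4·r1 → [0,0,4]

L=[[1,0,0],[4,1,0],[-5,-4,1]] U=[[4,-3,-3],[0,-5,-1],[0,0,4]]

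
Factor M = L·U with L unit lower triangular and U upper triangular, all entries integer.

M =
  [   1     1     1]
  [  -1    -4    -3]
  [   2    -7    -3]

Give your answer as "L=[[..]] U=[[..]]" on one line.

  r1 -= -1·r0 → [0,-3,-2]
  r2 -= 2·r0 → [0,-9,-5]
  r2 -= 3·r1 → [0,0,1]

L=[[1,0,0],[-1,1,0],[2,3,1]] U=[[1,1,1],[0,-3,-2],[0,0,1]]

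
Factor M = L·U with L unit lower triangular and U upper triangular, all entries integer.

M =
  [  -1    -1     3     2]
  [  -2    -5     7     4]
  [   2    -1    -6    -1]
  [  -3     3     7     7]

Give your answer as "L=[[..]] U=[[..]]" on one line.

L=[[1,0,0,0],[2,1,0,0],[-2,1,1,0],[3,-2,0,1]] U=[[-1,-1,3,2],[0,-3,1,0],[0,0,-1,3],[0,0,0,1]]

  R1 -= 2·R0 → [0,-3,1,0]
  R2 -= -2·R0 → [0,-3,0,3]
  R3 -= 3·R0 → [0,6,-2,1]
  R2 -= 1·R1 → [0,0,-1,3]
  R3 -= -2·R1 → [0,0,0,1]
  R3 -= 0·R2 → [0,0,0,1]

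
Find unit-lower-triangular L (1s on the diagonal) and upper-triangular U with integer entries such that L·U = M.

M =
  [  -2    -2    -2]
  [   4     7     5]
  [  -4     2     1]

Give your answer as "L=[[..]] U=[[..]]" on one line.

L=[[1,0,0],[-2,1,0],[2,2,1]] U=[[-2,-2,-2],[0,3,1],[0,0,3]]

  row1 -= -2·row0 → [0,3,1]
  row2 -= 2·row0 → [0,6,5]
  row2 -= 2·row1 → [0,0,3]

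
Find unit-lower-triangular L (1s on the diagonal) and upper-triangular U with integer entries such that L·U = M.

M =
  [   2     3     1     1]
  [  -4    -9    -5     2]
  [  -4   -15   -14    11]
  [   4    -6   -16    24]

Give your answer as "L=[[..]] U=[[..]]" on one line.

L=[[1,0,0,0],[-2,1,0,0],[-2,3,1,0],[2,4,2,1]] U=[[2,3,1,1],[0,-3,-3,4],[0,0,-3,1],[0,0,0,4]]

  row1 -= -2·row0 → [0,-3,-3,4]
  row2 -= -2·row0 → [0,-9,-12,13]
  row3 -= 2·row0 → [0,-12,-18,22]
  row2 -= 3·row1 → [0,0,-3,1]
  row3 -= 4·row1 → [0,0,-6,6]
  row3 -= 2·row2 → [0,0,0,4]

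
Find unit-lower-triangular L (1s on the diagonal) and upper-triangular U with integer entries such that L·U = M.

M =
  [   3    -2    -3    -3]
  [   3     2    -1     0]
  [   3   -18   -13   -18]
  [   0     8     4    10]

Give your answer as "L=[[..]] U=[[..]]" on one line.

L=[[1,0,0,0],[1,1,0,0],[1,-4,1,0],[0,2,0,1]] U=[[3,-2,-3,-3],[0,4,2,3],[0,0,-2,-3],[0,0,0,4]]

  R1 -= 1·R0 → [0,4,2,3]
  R2 -= 1·R0 → [0,-16,-10,-15]
  R3 -= 0·R0 → [0,8,4,10]
  R2 -= -4·R1 → [0,0,-2,-3]
  R3 -= 2·R1 → [0,0,0,4]
  R3 -= 0·R2 → [0,0,0,4]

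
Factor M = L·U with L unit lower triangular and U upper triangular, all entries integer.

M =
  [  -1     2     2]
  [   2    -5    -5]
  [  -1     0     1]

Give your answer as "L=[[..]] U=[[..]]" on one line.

L=[[1,0,0],[-2,1,0],[1,2,1]] U=[[-1,2,2],[0,-1,-1],[0,0,1]]

  r1 -= -2·r0 → [0,-1,-1]
  r2 -= 1·r0 → [0,-2,-1]
  r2 -= 2·r1 → [0,0,1]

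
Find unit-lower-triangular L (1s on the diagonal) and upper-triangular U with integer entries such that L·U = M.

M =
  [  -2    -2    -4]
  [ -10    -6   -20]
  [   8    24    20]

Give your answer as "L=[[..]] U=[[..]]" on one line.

L=[[1,0,0],[5,1,0],[-4,4,1]] U=[[-2,-2,-4],[0,4,0],[0,0,4]]

  R1 -= 5·R0 → [0,4,0]
  R2 -= -4·R0 → [0,16,4]
  R2 -= 4·R1 → [0,0,4]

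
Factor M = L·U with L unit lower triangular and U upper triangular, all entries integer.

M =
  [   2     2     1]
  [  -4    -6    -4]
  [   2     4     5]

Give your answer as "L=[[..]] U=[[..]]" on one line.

  r1 -= -2·r0 → [0,-2,-2]
  r2 -= 1·r0 → [0,2,4]
  r2 -= -1·r1 → [0,0,2]

L=[[1,0,0],[-2,1,0],[1,-1,1]] U=[[2,2,1],[0,-2,-2],[0,0,2]]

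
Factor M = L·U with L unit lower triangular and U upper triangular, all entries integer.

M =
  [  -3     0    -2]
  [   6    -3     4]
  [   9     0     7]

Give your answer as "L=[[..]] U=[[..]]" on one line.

L=[[1,0,0],[-2,1,0],[-3,0,1]] U=[[-3,0,-2],[0,-3,0],[0,0,1]]

  row1 -= -2·row0 → [0,-3,0]
  row2 -= -3·row0 → [0,0,1]
  row2 -= 0·row1 → [0,0,1]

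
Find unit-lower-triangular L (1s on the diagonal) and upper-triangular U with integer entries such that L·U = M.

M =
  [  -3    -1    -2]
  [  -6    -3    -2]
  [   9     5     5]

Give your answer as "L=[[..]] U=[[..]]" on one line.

L=[[1,0,0],[2,1,0],[-3,-2,1]] U=[[-3,-1,-2],[0,-1,2],[0,0,3]]

  row1 -= 2·row0 → [0,-1,2]
  row2 -= -3·row0 → [0,2,-1]
  row2 -= -2·row1 → [0,0,3]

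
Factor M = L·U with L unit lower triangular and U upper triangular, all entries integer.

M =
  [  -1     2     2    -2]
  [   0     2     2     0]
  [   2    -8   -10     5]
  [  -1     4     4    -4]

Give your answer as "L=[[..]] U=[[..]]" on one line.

L=[[1,0,0,0],[0,1,0,0],[-2,-2,1,0],[1,1,0,1]] U=[[-1,2,2,-2],[0,2,2,0],[0,0,-2,1],[0,0,0,-2]]

  R1 -= 0·R0 → [0,2,2,0]
  R2 -= -2·R0 → [0,-4,-6,1]
  R3 -= 1·R0 → [0,2,2,-2]
  R2 -= -2·R1 → [0,0,-2,1]
  R3 -= 1·R1 → [0,0,0,-2]
  R3 -= 0·R2 → [0,0,0,-2]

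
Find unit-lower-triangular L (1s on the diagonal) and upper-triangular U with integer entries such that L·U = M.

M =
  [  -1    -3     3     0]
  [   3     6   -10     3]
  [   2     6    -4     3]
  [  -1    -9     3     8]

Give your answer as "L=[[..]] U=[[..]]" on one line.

  r1 -= -3·r0 → [0,-3,-1,3]
  r2 -= -2·r0 → [0,0,2,3]
  r3 -= 1·r0 → [0,-6,0,8]
  r2 -= 0·r1 → [0,0,2,3]
  r3 -= 2·r1 → [0,0,2,2]
  r3 -= 1·r2 → [0,0,0,-1]

L=[[1,0,0,0],[-3,1,0,0],[-2,0,1,0],[1,2,1,1]] U=[[-1,-3,3,0],[0,-3,-1,3],[0,0,2,3],[0,0,0,-1]]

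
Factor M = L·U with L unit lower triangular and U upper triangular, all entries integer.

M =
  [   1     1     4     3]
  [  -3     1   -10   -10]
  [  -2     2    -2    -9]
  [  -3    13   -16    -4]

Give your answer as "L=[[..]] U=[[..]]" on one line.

  R1 -= -3·R0 → [0,4,2,-1]
  R2 -= -2·R0 → [0,4,6,-3]
  R3 -= -3·R0 → [0,16,-4,5]
  R2 -= 1·R1 → [0,0,4,-2]
  R3 -= 4·R1 → [0,0,-12,9]
  R3 -= -3·R2 → [0,0,0,3]

L=[[1,0,0,0],[-3,1,0,0],[-2,1,1,0],[-3,4,-3,1]] U=[[1,1,4,3],[0,4,2,-1],[0,0,4,-2],[0,0,0,3]]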